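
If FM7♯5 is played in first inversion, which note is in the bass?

FM7♯5 = F–A–C♯–E. First inversion → third in the bass = A.

A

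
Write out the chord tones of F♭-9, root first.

Fb, Abb, Cb, Ebb, Gb

Root Fb, quality minor ninth:
Root: Fb
Minor 3rd (3rd): Abb
Perfect 5th (5th): Cb
Minor 7th (7th): Ebb
Major 9th (9th): Gb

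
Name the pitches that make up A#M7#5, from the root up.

A♯ – C𝄪 – E𝄪 – G𝄪

A#M7#5: augmented major seventh on A♯.
root → A♯
3rd (major 3rd) → C𝄪
5th (augmented 5th) → E𝄪
7th (major 7th) → G𝄪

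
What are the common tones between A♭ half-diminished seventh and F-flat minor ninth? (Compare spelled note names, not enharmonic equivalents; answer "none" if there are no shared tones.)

A♭ half-diminished seventh = Ab, Cb, Ebb, Gb.
F-flat minor ninth = Fb, Abb, Cb, Ebb, Gb.
Shared: Cb, Ebb, Gb.

Cb, Ebb, Gb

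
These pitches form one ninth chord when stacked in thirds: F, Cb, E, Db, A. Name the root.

Db

Stacking in thirds gives Db – F – A – Cb – E, so Db is the root — Db dominant seventh sharp nine sharp five.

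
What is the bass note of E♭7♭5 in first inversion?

E♭7♭5 in root position is E♭–G–B𝄫–D♭.
First inversion places the third in the bass, which is G.

G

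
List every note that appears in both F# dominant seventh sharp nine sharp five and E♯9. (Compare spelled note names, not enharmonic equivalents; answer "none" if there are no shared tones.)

G##

F# dominant seventh sharp nine sharp five: F# A# C## E G##
E♯9: E# G## B# D# F##
Common to both → G##.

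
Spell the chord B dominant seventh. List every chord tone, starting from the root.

B  D-sharp  F-sharp  A

B dominant seventh: dominant seventh on B.
B — root
D-sharp — major 3rd
F-sharp — perfect 5th
A — minor 7th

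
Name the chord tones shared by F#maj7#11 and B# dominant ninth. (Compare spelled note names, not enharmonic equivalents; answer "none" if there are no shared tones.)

A#  B#

F#maj7#11: F# A# C# E# B#
B# dominant ninth: B# D## F## A# C##
Common to both → A#, B#.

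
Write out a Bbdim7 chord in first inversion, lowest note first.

Bbdim7 = Bb–Db–Fb–Abb; first inversion → third (Db) lowest.

Db Fb Abb Bb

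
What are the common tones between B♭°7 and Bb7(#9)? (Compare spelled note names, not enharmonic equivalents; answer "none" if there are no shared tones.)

B♭°7: Bb Db Fb Abb
Bb7(#9): Bb D F Ab C#
Common to both → Bb.

Bb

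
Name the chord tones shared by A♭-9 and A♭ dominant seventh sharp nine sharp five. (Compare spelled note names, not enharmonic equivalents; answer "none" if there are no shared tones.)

A♭-9: A♭ C♭ E♭ G♭ B♭
A♭ dominant seventh sharp nine sharp five: A♭ C E G♭ B
Common to both → A♭, G♭.

A♭, G♭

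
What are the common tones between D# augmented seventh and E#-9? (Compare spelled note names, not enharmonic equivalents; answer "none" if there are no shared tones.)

D#, F##

D# augmented seventh: D# F## A## C#
E#-9: E# G# B# D# F##
Common to both → D#, F##.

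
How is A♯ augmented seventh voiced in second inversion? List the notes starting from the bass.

E##, G#, A#, C##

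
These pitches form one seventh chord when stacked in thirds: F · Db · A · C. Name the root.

Arranged so that each adjacent pair is a third by letter name: Db – F – A – C.
The bottom of that stack, Db, is the root (this is Db augmented major seventh).

Db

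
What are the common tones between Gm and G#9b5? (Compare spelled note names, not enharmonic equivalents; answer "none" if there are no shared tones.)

D

Gm: G Bb D
G#9b5: G# B# D F# A#
Common to both → D.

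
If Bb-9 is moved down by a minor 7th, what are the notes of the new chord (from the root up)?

Transposed root: B♭ → C (minor 7th down). So we spell C minor ninth:
root → C
3rd (minor 3rd) → E♭
5th (perfect 5th) → G
7th (minor 7th) → B♭
9th (major 9th) → D

C, E♭, G, B♭, D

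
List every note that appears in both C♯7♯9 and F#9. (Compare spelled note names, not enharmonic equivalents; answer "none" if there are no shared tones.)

C♯7♯9: C# E# G# B D##
F#9: F# A# C# E G#
Common to both → C#, G#.

C#  G#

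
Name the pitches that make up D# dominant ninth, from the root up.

Root D#, quality dominant ninth:
- root: D#
- major 3rd: F##
- perfect 5th: A#
- minor 7th: C#
- major 9th: E#

D#, F##, A#, C#, E#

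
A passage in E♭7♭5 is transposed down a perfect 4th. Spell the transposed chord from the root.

A perfect 4th down from Eb is Bb, so the new chord is Bb dominant seventh flat five.
root → Bb
3rd (major 3rd) → D
5th (diminished 5th) → Fb
7th (minor 7th) → Ab

Bb, D, Fb, Ab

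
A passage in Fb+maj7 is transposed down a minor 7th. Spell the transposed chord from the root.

Gb, Bb, D, F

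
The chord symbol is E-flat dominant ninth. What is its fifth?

B♭

Root of E-flat dominant ninth = E♭. The 5th is a perfect 5th: E♭ up a perfect 5th → B♭.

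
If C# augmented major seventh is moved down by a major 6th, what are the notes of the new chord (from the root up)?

E, G-sharp, B-sharp, D-sharp

C-sharp down a major 6th → E. New chord: E augmented major seventh.
Root: E
Major 3rd (3rd): G-sharp
Augmented 5th (5th): B-sharp
Major 7th (7th): D-sharp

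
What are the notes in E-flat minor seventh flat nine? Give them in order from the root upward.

Root E-flat, quality minor seventh flat nine:
Root: E-flat
Minor 3rd (3rd): G-flat
Perfect 5th (5th): B-flat
Minor 7th (7th): D-flat
Minor 9th (9th): F-flat

E-flat, G-flat, B-flat, D-flat, F-flat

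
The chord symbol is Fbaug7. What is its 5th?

Fbaug7 is built on Fb; its 5th is an augmented 5th above the root.
A fifth above F uses the letter C, and the augmented 5th above Fb is C.

C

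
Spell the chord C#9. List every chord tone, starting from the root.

Root C#, quality dominant ninth:
- root: C#
- major 3rd: E#
- perfect 5th: G#
- minor 7th: B
- major 9th: D#

C# – E# – G# – B – D#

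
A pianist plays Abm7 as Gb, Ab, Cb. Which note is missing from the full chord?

Abm7 = Ab, Cb, Eb, Gb. The voicing lacks the 5th (perfect 5th), Eb.

Eb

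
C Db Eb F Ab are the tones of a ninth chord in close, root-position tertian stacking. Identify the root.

Stacking in thirds gives Db – F – Ab – C – Eb, so Db is the root — Db major ninth.

Db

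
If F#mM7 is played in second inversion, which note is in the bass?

C♯

F#mM7 = F♯–A–C♯–E♯. Second inversion → fifth in the bass = C♯.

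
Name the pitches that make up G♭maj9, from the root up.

Gb  Bb  Db  F  Ab

G♭maj9 is a major ninth built on Gb.
root → Gb
3rd (major 3rd) → Bb
5th (perfect 5th) → Db
7th (major 7th) → F
9th (major 9th) → Ab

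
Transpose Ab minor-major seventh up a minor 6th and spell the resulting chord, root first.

F-flat – A-double-flat – C-flat – E-flat

A-flat up a minor 6th → F-flat. New chord: F-flat minor-major seventh.
Root: F-flat
Minor 3rd (3rd): A-double-flat
Perfect 5th (5th): C-flat
Major 7th (7th): E-flat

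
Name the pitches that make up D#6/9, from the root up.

Root D#, quality six-nine:
root → D#
3rd (major 3rd) → F##
5th (perfect 5th) → A#
6th (major 6th) → B#
9th (major 9th) → E#

D# F## A# B# E#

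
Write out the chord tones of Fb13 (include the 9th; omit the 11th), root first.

Fb Ab Cb Ebb Gb Db

Fb13 is a dominant thirteenth built on Fb.
Fb — root
Ab — major 3rd
Cb — perfect 5th
Ebb — minor 7th
Gb — major 9th
Db — major 13th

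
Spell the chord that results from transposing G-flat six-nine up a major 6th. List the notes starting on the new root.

E-flat  G  B-flat  C  F

Transposed root: G-flat → E-flat (major 6th up). So we spell E-flat six-nine:
root → E-flat
3rd (major 3rd) → G
5th (perfect 5th) → B-flat
6th (major 6th) → C
9th (major 9th) → F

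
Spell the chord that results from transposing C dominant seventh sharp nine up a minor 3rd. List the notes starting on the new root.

C up a minor 3rd → E♭. New chord: E♭ dominant seventh sharp nine.
E♭ — root
G — major 3rd
B♭ — perfect 5th
D♭ — minor 7th
F♯ — augmented 9th

E♭, G, B♭, D♭, F♯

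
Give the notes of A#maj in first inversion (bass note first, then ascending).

C𝄪, E♯, A♯

A#maj = A♯–C𝄪–E♯; first inversion → third (C𝄪) lowest.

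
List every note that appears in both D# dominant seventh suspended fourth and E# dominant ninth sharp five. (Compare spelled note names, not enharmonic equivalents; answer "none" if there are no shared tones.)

D-sharp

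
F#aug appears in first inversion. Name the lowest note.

A#

F#aug in root position is F#–A#–C##.
First inversion places the third in the bass, which is A#.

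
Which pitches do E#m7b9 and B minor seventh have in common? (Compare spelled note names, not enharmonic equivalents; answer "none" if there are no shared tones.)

F#

E#m7b9: E# G# B# D# F#
B minor seventh: B D F# A
Common to both → F#.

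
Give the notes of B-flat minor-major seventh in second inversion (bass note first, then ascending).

In root position, B-flat minor-major seventh is Bb–Db–F–A.
Second inversion puts the fifth (F) in the bass.

F – A – Bb – Db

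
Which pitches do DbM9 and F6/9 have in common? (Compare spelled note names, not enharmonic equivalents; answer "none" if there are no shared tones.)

F – C

DbM9 = Db, F, Ab, C, Eb.
F6/9 = F, A, C, D, G.
Shared: F, C.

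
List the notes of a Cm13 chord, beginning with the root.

C – Eb – G – Bb – D – F – A

Cm13 is a minor thirteenth built on C.
- root: C
- minor 3rd: Eb
- perfect 5th: G
- minor 7th: Bb
- major 9th: D
- perfect 11th: F
- major 13th: A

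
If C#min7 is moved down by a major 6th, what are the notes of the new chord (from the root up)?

E G B D

A major 6th down from C# is E, so the new chord is E minor seventh.
E — root
G — minor 3rd
B — perfect 5th
D — minor 7th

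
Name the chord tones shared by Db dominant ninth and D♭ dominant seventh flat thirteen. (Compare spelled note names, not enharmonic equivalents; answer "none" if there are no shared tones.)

Db dominant ninth: D-flat F A-flat C-flat E-flat
D♭ dominant seventh flat thirteen: D-flat F A-flat C-flat B-double-flat
Common to both → D-flat, F, A-flat, C-flat.

D-flat  F  A-flat  C-flat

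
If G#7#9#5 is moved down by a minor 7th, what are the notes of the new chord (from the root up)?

G# down a minor 7th → A#. New chord: A# dominant seventh sharp nine sharp five.
root → A#
3rd (major 3rd) → C##
5th (augmented 5th) → E##
7th (minor 7th) → G#
9th (augmented 9th) → B##

A# – C## – E## – G# – B##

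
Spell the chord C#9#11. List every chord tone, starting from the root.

C#9#11 is a dominant ninth sharp eleven built on C♯.
Root: C♯
Major 3rd (3rd): E♯
Perfect 5th (5th): G♯
Minor 7th (7th): B
Major 9th (9th): D♯
Augmented 11th (11th): F𝄪

C♯ – E♯ – G♯ – B – D♯ – F𝄪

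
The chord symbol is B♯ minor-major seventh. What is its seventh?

Root of B♯ minor-major seventh = B-sharp. The 7th is a major 7th: B-sharp up a major 7th → A-double-sharp.

A-double-sharp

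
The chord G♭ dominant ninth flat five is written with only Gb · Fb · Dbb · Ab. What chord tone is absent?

Bb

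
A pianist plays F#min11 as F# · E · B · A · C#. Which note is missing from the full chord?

G#

F#min11 = F#, A, C#, E, G#, B. The voicing lacks the 9th (major 9th), G#.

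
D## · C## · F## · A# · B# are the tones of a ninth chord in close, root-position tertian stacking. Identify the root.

B#

Stacking in thirds gives B# – D## – F## – A# – C##, so B# is the root — B# dominant ninth.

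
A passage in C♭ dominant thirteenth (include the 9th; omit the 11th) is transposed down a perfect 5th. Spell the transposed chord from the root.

Fb – Ab – Cb – Ebb – Gb – Db

Transposed root: Cb → Fb (perfect 5th down). So we spell Fb dominant thirteenth:
root → Fb
3rd (major 3rd) → Ab
5th (perfect 5th) → Cb
7th (minor 7th) → Ebb
9th (major 9th) → Gb
13th (major 13th) → Db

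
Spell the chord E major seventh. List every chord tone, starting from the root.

E G# B D#

E major seventh is a major seventh built on E.
- root: E
- major 3rd: G#
- perfect 5th: B
- major 7th: D#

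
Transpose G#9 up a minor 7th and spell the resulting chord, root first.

F# A# C# E G#

G# up a minor 7th → F#. New chord: F# dominant ninth.
Root: F#
Major 3rd (3rd): A#
Perfect 5th (5th): C#
Minor 7th (7th): E
Major 9th (9th): G#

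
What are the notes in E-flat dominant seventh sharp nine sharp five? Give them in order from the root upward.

E-flat, G, B, D-flat, F-sharp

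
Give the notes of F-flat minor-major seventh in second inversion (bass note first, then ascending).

Cb Eb Fb Abb

In root position, F-flat minor-major seventh is Fb–Abb–Cb–Eb.
Second inversion puts the fifth (Cb) in the bass.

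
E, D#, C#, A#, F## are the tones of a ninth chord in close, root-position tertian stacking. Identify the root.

D#

Arranged so that each adjacent pair is a third by letter name: D# – F## – A# – C# – E.
The bottom of that stack, D#, is the root (this is D# dominant seventh flat nine).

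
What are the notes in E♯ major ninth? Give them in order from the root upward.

E-sharp, G-double-sharp, B-sharp, D-double-sharp, F-double-sharp

Root E-sharp, quality major ninth:
root → E-sharp
3rd (major 3rd) → G-double-sharp
5th (perfect 5th) → B-sharp
7th (major 7th) → D-double-sharp
9th (major 9th) → F-double-sharp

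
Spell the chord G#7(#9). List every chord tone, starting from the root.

G♯ – B♯ – D♯ – F♯ – A𝄪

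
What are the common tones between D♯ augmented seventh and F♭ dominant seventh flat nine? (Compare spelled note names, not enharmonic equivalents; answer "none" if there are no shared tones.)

none

D♯ augmented seventh: D-sharp F-double-sharp A-double-sharp C-sharp
F♭ dominant seventh flat nine: F-flat A-flat C-flat E-double-flat G-double-flat
Common to both → none.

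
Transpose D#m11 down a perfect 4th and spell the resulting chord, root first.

Transposed root: D# → A# (perfect 4th down). So we spell A# minor eleventh:
- root: A#
- minor 3rd: C#
- perfect 5th: E#
- minor 7th: G#
- major 9th: B#
- perfect 11th: D#

A# C# E# G# B# D#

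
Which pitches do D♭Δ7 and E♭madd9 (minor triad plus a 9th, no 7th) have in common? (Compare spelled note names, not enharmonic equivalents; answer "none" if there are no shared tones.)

F

D♭Δ7 = Db, F, Ab, C.
E♭madd9 = Eb, Gb, Bb, F.
Shared: F.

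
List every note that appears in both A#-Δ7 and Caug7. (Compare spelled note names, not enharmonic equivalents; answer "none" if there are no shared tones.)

none

A#-Δ7: A♯ C♯ E♯ G𝄪
Caug7: C E G♯ B♭
Common to both → none.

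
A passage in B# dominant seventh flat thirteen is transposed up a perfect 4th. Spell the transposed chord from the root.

E# G## B# D# C#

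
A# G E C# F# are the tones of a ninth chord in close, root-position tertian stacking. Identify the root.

F#

Arranged so that each adjacent pair is a third by letter name: F# – A# – C# – E – G.
The bottom of that stack, F#, is the root (this is F# dominant seventh flat nine).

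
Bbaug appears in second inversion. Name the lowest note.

F#

Bbaug = Bb–D–F#. Second inversion → fifth in the bass = F#.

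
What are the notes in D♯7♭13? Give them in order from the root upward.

D♯7♭13: dominant seventh flat thirteen on D♯.
Root: D♯
Major 3rd (3rd): F𝄪
Perfect 5th (5th): A♯
Minor 7th (7th): C♯
Minor 13th (13th): B

D♯  F𝄪  A♯  C♯  B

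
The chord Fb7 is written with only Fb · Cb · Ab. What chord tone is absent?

The full Fb7 chord is Fb, Ab, Cb, Ebb.
Comparing with the voicing, the minor 7th (7th) — Ebb — is absent.

Ebb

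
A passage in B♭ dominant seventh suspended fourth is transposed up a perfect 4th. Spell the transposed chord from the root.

Transposed root: Bb → Eb (perfect 4th up). So we spell Eb dominant seventh suspended fourth:
Eb — root
Ab — perfect 4th
Bb — perfect 5th
Db — minor 7th

Eb Ab Bb Db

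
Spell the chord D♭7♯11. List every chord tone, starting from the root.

Root Db, quality dominant seventh sharp eleven:
Db — root
F — major 3rd
Ab — perfect 5th
Cb — minor 7th
G — augmented 11th

Db – F – Ab – Cb – G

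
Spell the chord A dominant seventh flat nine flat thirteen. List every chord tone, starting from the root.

A  C-sharp  E  G  B-flat  F

A dominant seventh flat nine flat thirteen: dominant seventh flat nine flat thirteen on A.
A — root
C-sharp — major 3rd
E — perfect 5th
G — minor 7th
B-flat — minor 9th
F — minor 13th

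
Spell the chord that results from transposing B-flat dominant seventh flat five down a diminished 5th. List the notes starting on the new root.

E, G-sharp, B-flat, D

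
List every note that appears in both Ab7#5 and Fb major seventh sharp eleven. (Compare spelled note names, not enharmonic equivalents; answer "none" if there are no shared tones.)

A♭

Ab7#5 = A♭, C, E, G♭.
Fb major seventh sharp eleven = F♭, A♭, C♭, E♭, B♭.
Shared: A♭.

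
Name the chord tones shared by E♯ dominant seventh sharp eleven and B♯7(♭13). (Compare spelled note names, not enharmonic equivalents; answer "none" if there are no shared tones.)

B#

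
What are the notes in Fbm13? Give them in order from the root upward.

Fbm13 is a minor thirteenth built on Fb.
Root: Fb
Minor 3rd (3rd): Abb
Perfect 5th (5th): Cb
Minor 7th (7th): Ebb
Major 9th (9th): Gb
Perfect 11th (11th): Bbb
Major 13th (13th): Db

Fb  Abb  Cb  Ebb  Gb  Bbb  Db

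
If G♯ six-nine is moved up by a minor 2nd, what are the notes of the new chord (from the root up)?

A – C# – E – F# – B

Transposed root: G# → A (minor 2nd up). So we spell A six-nine:
Root: A
Major 3rd (3rd): C#
Perfect 5th (5th): E
Major 6th (6th): F#
Major 9th (9th): B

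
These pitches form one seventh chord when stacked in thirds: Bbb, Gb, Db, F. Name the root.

Gb

Arranged so that each adjacent pair is a third by letter name: Gb – Bbb – Db – F.
The bottom of that stack, Gb, is the root (this is Gb minor-major seventh).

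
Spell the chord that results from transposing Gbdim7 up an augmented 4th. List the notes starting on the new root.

Gb up an augmented 4th → C. New chord: C diminished seventh.
root → C
3rd (minor 3rd) → Eb
5th (diminished 5th) → Gb
7th (diminished 7th) → Bbb

C  Eb  Gb  Bbb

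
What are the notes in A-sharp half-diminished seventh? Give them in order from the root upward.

A#, C#, E, G#

Root A#, quality half-diminished seventh:
Root: A#
Minor 3rd (3rd): C#
Diminished 5th (5th): E
Minor 7th (7th): G#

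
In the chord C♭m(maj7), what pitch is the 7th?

B♭

Root of C♭m(maj7) = C♭. The 7th is a major 7th: C♭ up a major 7th → B♭.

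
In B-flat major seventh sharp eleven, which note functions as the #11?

B-flat major seventh sharp eleven is built on Bb; its 11th is an augmented 11th above the root.
A fourth above B uses the letter E, and the augmented 11th above Bb is E.

E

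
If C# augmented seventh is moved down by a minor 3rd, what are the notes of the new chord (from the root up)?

Transposed root: C♯ → A♯ (minor 3rd down). So we spell A♯ augmented seventh:
root → A♯
3rd (major 3rd) → C𝄪
5th (augmented 5th) → E𝄪
7th (minor 7th) → G♯

A♯ C𝄪 E𝄪 G♯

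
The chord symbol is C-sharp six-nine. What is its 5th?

C-sharp six-nine is built on C#; its 5th is a perfect 5th above the root.
A fifth above C uses the letter G, and the perfect 5th above C# is G#.

G#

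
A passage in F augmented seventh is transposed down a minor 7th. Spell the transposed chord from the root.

G  B  D♯  F

Transposed root: F → G (minor 7th down). So we spell G augmented seventh:
root → G
3rd (major 3rd) → B
5th (augmented 5th) → D♯
7th (minor 7th) → F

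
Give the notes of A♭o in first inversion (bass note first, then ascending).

C♭, E𝄫, A♭

A♭o = A♭–C♭–E𝄫; first inversion → third (C♭) lowest.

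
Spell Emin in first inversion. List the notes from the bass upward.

In root position, Emin is E–G–B.
First inversion puts the third (G) in the bass.

G B E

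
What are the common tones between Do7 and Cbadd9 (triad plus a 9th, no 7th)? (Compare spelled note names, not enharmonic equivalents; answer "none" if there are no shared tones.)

Cb

Do7 = D, F, Ab, Cb.
Cbadd9 = Cb, Eb, Gb, Db.
Shared: Cb.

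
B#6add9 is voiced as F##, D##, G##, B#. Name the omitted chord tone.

C##

The full B#6add9 chord is B#, D##, F##, G##, C##.
Comparing with the voicing, the major 9th (9th) — C## — is absent.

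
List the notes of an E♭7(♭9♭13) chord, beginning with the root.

Eb, G, Bb, Db, Fb, Cb

E♭7(♭9♭13) is a dominant seventh flat nine flat thirteen built on Eb.
Root: Eb
Major 3rd (3rd): G
Perfect 5th (5th): Bb
Minor 7th (7th): Db
Minor 9th (9th): Fb
Minor 13th (13th): Cb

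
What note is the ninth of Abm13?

Bb

Root of Abm13 = Ab. The 9th is a major 9th: Ab up a major 9th → Bb.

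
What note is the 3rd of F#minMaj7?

A

F#minMaj7 is built on F♯; its 3rd is a minor 3rd above the root.
A third above F uses the letter A, and the minor 3rd above F♯ is A.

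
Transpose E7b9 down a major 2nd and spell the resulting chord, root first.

D F♯ A C E♭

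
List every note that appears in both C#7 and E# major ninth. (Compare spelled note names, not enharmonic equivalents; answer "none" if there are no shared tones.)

E#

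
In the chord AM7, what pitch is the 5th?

E

AM7 is built on A; its 5th is a perfect 5th above the root.
A fifth above A uses the letter E, and the perfect 5th above A is E.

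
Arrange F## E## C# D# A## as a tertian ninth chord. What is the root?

Arranged so that each adjacent pair is a third by letter name: D# – F## – A## – C# – E##.
The bottom of that stack, D#, is the root (this is D# dominant seventh sharp nine sharp five).

D#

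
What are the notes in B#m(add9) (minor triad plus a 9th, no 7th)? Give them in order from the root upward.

B#m(add9) is a minor added-ninth built on B#.
Root: B#
Minor 3rd (3rd): D#
Perfect 5th (5th): F##
Major 9th (9th): C##

B# D# F## C##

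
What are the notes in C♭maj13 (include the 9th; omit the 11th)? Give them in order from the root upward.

Cb  Eb  Gb  Bb  Db  Ab

Root Cb, quality major thirteenth:
Root: Cb
Major 3rd (3rd): Eb
Perfect 5th (5th): Gb
Major 7th (7th): Bb
Major 9th (9th): Db
Major 13th (13th): Ab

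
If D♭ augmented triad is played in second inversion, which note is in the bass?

D♭ augmented triad = D♭–F–A. Second inversion → fifth in the bass = A.

A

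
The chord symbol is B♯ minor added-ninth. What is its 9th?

Root of B♯ minor added-ninth = B-sharp. The 9th is a major 9th: B-sharp up a major 9th → C-double-sharp.

C-double-sharp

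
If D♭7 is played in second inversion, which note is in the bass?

Ab

D♭7 = Db–F–Ab–Cb. Second inversion → fifth in the bass = Ab.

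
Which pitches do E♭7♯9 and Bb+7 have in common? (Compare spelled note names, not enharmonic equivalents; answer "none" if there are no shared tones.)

E♭7♯9 = Eb, G, Bb, Db, F#.
Bb+7 = Bb, D, F#, Ab.
Shared: Bb, F#.

Bb, F#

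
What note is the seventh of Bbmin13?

Bbmin13 is built on Bb; its 7th is a minor 7th above the root.
A seventh above B uses the letter A, and the minor 7th above Bb is Ab.

Ab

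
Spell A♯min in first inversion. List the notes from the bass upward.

C♯  E♯  A♯

In root position, A♯min is A♯–C♯–E♯.
First inversion puts the third (C♯) in the bass.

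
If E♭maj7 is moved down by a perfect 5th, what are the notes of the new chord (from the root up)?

E♭ down a perfect 5th → A♭. New chord: A♭ major seventh.
root → A♭
3rd (major 3rd) → C
5th (perfect 5th) → E♭
7th (major 7th) → G

A♭ C E♭ G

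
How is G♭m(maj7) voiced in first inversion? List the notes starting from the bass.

Bbb – Db – F – Gb

G♭m(maj7) = Gb–Bbb–Db–F; first inversion → third (Bbb) lowest.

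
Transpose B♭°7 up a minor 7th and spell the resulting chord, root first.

Ab – Cb – Ebb – Gbb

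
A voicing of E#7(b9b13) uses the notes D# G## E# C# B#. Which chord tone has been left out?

F#

E#7(b9b13) = E#, G##, B#, D#, F#, C#. The voicing lacks the 9th (minor 9th), F#.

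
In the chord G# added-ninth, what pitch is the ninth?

A#

Root of G# added-ninth = G#. The 9th is a major 9th: G# up a major 9th → A#.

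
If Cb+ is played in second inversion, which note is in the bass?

Cb+ = Cb–Eb–G. Second inversion → fifth in the bass = G.

G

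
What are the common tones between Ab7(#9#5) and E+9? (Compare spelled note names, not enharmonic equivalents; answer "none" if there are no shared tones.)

Ab7(#9#5) = Ab, C, E, Gb, B.
E+9 = E, G#, B#, D, F#.
Shared: E.

E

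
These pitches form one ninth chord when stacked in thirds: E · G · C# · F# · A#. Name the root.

Arranged so that each adjacent pair is a third by letter name: F# – A# – C# – E – G.
The bottom of that stack, F#, is the root (this is F# dominant seventh flat nine).

F#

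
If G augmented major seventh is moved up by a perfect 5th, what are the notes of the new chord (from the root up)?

G up a perfect 5th → D. New chord: D augmented major seventh.
root → D
3rd (major 3rd) → F#
5th (augmented 5th) → A#
7th (major 7th) → C#

D, F#, A#, C#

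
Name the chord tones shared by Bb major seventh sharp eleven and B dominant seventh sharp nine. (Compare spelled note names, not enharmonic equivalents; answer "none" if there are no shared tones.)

A

Bb major seventh sharp eleven = B-flat, D, F, A, E.
B dominant seventh sharp nine = B, D-sharp, F-sharp, A, C-double-sharp.
Shared: A.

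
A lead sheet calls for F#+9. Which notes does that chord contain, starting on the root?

F# A# C## E G#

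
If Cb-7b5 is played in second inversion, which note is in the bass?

Cb-7b5 in root position is Cb–Ebb–Gbb–Bbb.
Second inversion places the fifth in the bass, which is Gbb.

Gbb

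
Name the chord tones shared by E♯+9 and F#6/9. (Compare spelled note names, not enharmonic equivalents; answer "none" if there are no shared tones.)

D#

E♯+9: E# G## B## D# F##
F#6/9: F# A# C# D# G#
Common to both → D#.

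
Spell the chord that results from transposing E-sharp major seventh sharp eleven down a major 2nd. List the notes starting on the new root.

Transposed root: E# → D# (major 2nd down). So we spell D# major seventh sharp eleven:
- root: D#
- major 3rd: F##
- perfect 5th: A#
- major 7th: C##
- augmented 11th: G##

D#, F##, A#, C##, G##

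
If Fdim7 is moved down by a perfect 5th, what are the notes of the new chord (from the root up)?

Bb – Db – Fb – Abb

A perfect 5th down from F is Bb, so the new chord is Bb diminished seventh.
- root: Bb
- minor 3rd: Db
- diminished 5th: Fb
- diminished 7th: Abb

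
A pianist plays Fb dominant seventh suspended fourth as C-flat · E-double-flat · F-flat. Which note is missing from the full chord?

The full Fb dominant seventh suspended fourth chord is F-flat, B-double-flat, C-flat, E-double-flat.
Comparing with the voicing, the perfect 4th (4th) — B-double-flat — is absent.

B-double-flat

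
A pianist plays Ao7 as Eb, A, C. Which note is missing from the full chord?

Ao7 = A, C, Eb, Gb. The voicing lacks the 7th (diminished 7th), Gb.

Gb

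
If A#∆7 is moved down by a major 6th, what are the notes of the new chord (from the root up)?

Transposed root: A# → C# (major 6th down). So we spell C# major seventh:
- root: C#
- major 3rd: E#
- perfect 5th: G#
- major 7th: B#

C#, E#, G#, B#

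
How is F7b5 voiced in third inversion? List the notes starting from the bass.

E♭, F, A, C♭

F7b5 = F–A–C♭–E♭; third inversion → seventh (E♭) lowest.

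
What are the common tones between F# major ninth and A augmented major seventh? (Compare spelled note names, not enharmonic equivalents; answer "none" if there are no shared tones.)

C-sharp, E-sharp, G-sharp

F# major ninth = F-sharp, A-sharp, C-sharp, E-sharp, G-sharp.
A augmented major seventh = A, C-sharp, E-sharp, G-sharp.
Shared: C-sharp, E-sharp, G-sharp.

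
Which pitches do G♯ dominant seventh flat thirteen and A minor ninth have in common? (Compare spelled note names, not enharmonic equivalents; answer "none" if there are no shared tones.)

G♯ dominant seventh flat thirteen = G#, B#, D#, F#, E.
A minor ninth = A, C, E, G, B.
Shared: E.

E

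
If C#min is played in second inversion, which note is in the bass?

G#

C#min = C#–E–G#. Second inversion → fifth in the bass = G#.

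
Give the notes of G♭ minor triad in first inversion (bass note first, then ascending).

In root position, G♭ minor triad is Gb–Bbb–Db.
First inversion puts the third (Bbb) in the bass.

Bbb – Db – Gb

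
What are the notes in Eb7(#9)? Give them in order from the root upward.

Root Eb, quality dominant seventh sharp nine:
root → Eb
3rd (major 3rd) → G
5th (perfect 5th) → Bb
7th (minor 7th) → Db
9th (augmented 9th) → F#

Eb G Bb Db F#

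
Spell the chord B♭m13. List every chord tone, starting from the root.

Bb – Db – F – Ab – C – Eb – G

B♭m13 is a minor thirteenth built on Bb.
- root: Bb
- minor 3rd: Db
- perfect 5th: F
- minor 7th: Ab
- major 9th: C
- perfect 11th: Eb
- major 13th: G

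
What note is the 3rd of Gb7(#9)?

B♭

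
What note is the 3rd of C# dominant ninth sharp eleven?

E♯

Root of C# dominant ninth sharp eleven = C♯. The 3rd is a major 3rd: C♯ up a major 3rd → E♯.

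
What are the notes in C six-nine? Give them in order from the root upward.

Root C, quality six-nine:
- root: C
- major 3rd: E
- perfect 5th: G
- major 6th: A
- major 9th: D

C – E – G – A – D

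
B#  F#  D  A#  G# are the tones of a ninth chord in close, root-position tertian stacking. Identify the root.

G#

Stacking in thirds gives G# – B# – D – F# – A#, so G# is the root — G# dominant ninth flat five.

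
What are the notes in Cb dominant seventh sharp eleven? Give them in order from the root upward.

Cb dominant seventh sharp eleven is a dominant seventh sharp eleven built on Cb.
Root: Cb
Major 3rd (3rd): Eb
Perfect 5th (5th): Gb
Minor 7th (7th): Bbb
Augmented 11th (11th): F

Cb, Eb, Gb, Bbb, F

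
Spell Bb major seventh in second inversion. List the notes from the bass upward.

In root position, Bb major seventh is B-flat–D–F–A.
Second inversion puts the fifth (F) in the bass.

F A B-flat D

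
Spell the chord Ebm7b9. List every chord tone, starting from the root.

Root Eb, quality minor seventh flat nine:
- root: Eb
- minor 3rd: Gb
- perfect 5th: Bb
- minor 7th: Db
- minor 9th: Fb

Eb – Gb – Bb – Db – Fb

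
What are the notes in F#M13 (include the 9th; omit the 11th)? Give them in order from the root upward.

F#, A#, C#, E#, G#, D#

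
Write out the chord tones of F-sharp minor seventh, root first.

Root F-sharp, quality minor seventh:
- root: F-sharp
- minor 3rd: A
- perfect 5th: C-sharp
- minor 7th: E

F-sharp – A – C-sharp – E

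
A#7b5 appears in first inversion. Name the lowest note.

C𝄪

A#7b5 = A♯–C𝄪–E–G♯. First inversion → third in the bass = C𝄪.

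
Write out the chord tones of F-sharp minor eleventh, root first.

F♯, A, C♯, E, G♯, B

Root F♯, quality minor eleventh:
F♯ — root
A — minor 3rd
C♯ — perfect 5th
E — minor 7th
G♯ — major 9th
B — perfect 11th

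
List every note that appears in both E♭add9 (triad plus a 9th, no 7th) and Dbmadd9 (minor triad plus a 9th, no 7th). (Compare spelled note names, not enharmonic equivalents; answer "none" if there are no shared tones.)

Eb

E♭add9: Eb G Bb F
Dbmadd9: Db Fb Ab Eb
Common to both → Eb.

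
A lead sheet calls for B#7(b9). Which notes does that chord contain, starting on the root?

B#, D##, F##, A#, C#

B#7(b9) is a dominant seventh flat nine built on B#.
- root: B#
- major 3rd: D##
- perfect 5th: F##
- minor 7th: A#
- minor 9th: C#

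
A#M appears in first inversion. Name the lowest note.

C𝄪

A#M in root position is A♯–C𝄪–E♯.
First inversion places the third in the bass, which is C𝄪.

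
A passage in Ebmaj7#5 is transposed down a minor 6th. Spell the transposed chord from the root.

G, B, D♯, F♯

A minor 6th down from E♭ is G, so the new chord is G augmented major seventh.
G — root
B — major 3rd
D♯ — augmented 5th
F♯ — major 7th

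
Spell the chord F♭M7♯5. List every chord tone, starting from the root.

Fb, Ab, C, Eb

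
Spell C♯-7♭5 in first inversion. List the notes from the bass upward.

C♯-7♭5 = C#–E–G–B; first inversion → third (E) lowest.

E  G  B  C#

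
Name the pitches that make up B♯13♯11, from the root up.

B♯13♯11: dominant thirteenth sharp eleven on B♯.
B♯ — root
D𝄪 — major 3rd
F𝄪 — perfect 5th
A♯ — minor 7th
C𝄪 — major 9th
E𝄪 — augmented 11th
G𝄪 — major 13th

B♯ – D𝄪 – F𝄪 – A♯ – C𝄪 – E𝄪 – G𝄪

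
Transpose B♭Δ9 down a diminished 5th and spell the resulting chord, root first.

E – G# – B – D# – F#

Bb down a diminished 5th → E. New chord: E major ninth.
root → E
3rd (major 3rd) → G#
5th (perfect 5th) → B
7th (major 7th) → D#
9th (major 9th) → F#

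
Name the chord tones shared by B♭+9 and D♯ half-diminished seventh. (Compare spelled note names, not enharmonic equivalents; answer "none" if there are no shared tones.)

B♭+9: B♭ D F♯ A♭ C
D♯ half-diminished seventh: D♯ F♯ A C♯
Common to both → F♯.

F♯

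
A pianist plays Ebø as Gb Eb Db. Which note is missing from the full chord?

Bbb

Ebø = Eb, Gb, Bbb, Db. The voicing lacks the 5th (diminished 5th), Bbb.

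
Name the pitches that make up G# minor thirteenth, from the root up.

Root G#, quality minor thirteenth:
Root: G#
Minor 3rd (3rd): B
Perfect 5th (5th): D#
Minor 7th (7th): F#
Major 9th (9th): A#
Perfect 11th (11th): C#
Major 13th (13th): E#

G#, B, D#, F#, A#, C#, E#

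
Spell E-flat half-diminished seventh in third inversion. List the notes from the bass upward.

D-flat, E-flat, G-flat, B-double-flat

In root position, E-flat half-diminished seventh is E-flat–G-flat–B-double-flat–D-flat.
Third inversion puts the seventh (D-flat) in the bass.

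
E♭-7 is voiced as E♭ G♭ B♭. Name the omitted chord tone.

E♭-7 = E♭, G♭, B♭, D♭. The voicing lacks the 7th (minor 7th), D♭.

D♭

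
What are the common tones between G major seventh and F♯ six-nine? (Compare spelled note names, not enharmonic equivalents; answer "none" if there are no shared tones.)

F-sharp

G major seventh = G, B, D, F-sharp.
F♯ six-nine = F-sharp, A-sharp, C-sharp, D-sharp, G-sharp.
Shared: F-sharp.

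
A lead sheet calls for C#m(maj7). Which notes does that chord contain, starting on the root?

C♯, E, G♯, B♯

Root C♯, quality minor-major seventh:
- root: C♯
- minor 3rd: E
- perfect 5th: G♯
- major 7th: B♯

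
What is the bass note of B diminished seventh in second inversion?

F

B diminished seventh = B–D–F–A-flat. Second inversion → fifth in the bass = F.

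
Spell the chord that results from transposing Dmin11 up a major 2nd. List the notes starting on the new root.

D up a major 2nd → E. New chord: E minor eleventh.
root → E
3rd (minor 3rd) → G
5th (perfect 5th) → B
7th (minor 7th) → D
9th (major 9th) → F#
11th (perfect 11th) → A

E, G, B, D, F#, A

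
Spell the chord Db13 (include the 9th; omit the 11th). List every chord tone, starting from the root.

Db  F  Ab  Cb  Eb  Bb

Db13 is a dominant thirteenth built on Db.
root → Db
3rd (major 3rd) → F
5th (perfect 5th) → Ab
7th (minor 7th) → Cb
9th (major 9th) → Eb
13th (major 13th) → Bb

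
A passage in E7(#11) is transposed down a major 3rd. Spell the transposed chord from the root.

C E G Bb F#

A major 3rd down from E is C, so the new chord is C dominant seventh sharp eleven.
- root: C
- major 3rd: E
- perfect 5th: G
- minor 7th: Bb
- augmented 11th: F#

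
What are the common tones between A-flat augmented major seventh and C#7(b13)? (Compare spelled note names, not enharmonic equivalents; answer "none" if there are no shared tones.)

none

A-flat augmented major seventh = Ab, C, E, G.
C#7(b13) = C#, E#, G#, B, A.
Shared: none.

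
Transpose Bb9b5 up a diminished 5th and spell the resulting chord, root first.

Fb – Ab – Cbb – Ebb – Gb

Bb up a diminished 5th → Fb. New chord: Fb dominant ninth flat five.
Fb — root
Ab — major 3rd
Cbb — diminished 5th
Ebb — minor 7th
Gb — major 9th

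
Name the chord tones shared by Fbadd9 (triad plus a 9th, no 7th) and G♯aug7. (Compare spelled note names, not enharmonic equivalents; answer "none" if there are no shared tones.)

none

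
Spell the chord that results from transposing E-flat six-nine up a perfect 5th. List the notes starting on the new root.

E-flat up a perfect 5th → B-flat. New chord: B-flat six-nine.
root → B-flat
3rd (major 3rd) → D
5th (perfect 5th) → F
6th (major 6th) → G
9th (major 9th) → C

B-flat  D  F  G  C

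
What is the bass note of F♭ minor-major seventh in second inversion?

C-flat

F♭ minor-major seventh = F-flat–A-double-flat–C-flat–E-flat. Second inversion → fifth in the bass = C-flat.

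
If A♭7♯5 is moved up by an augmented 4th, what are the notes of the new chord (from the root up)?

D – F# – A# – C

Transposed root: Ab → D (augmented 4th up). So we spell D augmented seventh:
D — root
F# — major 3rd
A# — augmented 5th
C — minor 7th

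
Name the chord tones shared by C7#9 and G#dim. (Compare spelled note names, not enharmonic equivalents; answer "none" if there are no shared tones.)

none

C7#9 = C, E, G, Bb, D#.
G#dim = G#, B, D.
Shared: none.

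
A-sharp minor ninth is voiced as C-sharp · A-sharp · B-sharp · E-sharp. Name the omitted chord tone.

G-sharp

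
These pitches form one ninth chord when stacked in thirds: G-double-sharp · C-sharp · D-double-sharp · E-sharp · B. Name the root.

C-sharp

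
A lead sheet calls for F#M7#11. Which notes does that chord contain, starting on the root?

F#M7#11: major seventh sharp eleven on F♯.
root → F♯
3rd (major 3rd) → A♯
5th (perfect 5th) → C♯
7th (major 7th) → E♯
11th (augmented 11th) → B♯

F♯, A♯, C♯, E♯, B♯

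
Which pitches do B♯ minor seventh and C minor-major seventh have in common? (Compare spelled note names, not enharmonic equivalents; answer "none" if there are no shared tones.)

B♯ minor seventh: B-sharp D-sharp F-double-sharp A-sharp
C minor-major seventh: C E-flat G B
Common to both → none.

none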